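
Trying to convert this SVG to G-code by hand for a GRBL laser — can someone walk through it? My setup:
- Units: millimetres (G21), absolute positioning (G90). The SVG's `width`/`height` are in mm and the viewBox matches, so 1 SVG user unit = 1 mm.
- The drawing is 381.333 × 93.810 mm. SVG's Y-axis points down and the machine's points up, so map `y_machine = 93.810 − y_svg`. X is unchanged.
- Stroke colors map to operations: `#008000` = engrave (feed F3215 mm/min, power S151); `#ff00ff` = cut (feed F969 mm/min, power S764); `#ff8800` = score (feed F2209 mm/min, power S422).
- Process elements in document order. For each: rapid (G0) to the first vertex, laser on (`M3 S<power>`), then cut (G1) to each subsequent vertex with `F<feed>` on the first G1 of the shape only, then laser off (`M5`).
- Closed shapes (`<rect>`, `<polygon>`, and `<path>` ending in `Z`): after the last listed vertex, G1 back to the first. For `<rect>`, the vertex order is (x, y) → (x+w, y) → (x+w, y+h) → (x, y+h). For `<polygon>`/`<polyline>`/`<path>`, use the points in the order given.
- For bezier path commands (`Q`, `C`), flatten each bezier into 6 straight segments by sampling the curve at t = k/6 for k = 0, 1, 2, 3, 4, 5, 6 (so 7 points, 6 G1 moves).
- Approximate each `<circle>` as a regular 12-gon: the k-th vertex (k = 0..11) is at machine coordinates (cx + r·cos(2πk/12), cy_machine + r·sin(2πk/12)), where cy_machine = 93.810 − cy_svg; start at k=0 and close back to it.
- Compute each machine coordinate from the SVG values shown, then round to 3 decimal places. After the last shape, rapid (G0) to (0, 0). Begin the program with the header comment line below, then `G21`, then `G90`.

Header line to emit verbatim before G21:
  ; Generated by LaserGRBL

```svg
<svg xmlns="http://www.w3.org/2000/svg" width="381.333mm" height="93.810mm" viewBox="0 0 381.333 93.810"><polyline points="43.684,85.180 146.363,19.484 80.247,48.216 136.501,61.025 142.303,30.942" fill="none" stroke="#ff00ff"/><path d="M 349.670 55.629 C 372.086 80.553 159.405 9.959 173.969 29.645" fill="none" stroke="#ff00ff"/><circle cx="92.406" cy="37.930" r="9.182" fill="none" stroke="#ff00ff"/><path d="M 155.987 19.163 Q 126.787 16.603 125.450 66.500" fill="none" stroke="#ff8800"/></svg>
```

; Generated by LaserGRBL
G21
G90
G0 X43.684 Y8.630
M3 S764
G1 X146.363 Y74.326 F969
G1 X80.247 Y45.594
G1 X136.501 Y32.785
G1 X142.303 Y62.868
M5
G0 X349.670 Y38.181
M3 S764
G1 X343.427 Y32.819 F969
G1 X310.844 Y38.215
G1 X264.764 Y49.209
G1 X218.030 Y60.639
G1 X183.484 Y67.345
G1 X173.969 Y64.165
M5
G0 X101.588 Y55.880
M3 S764
G1 X100.358 Y60.471 F969
G1 X96.997 Y63.832
G1 X92.406 Y65.062
G1 X87.815 Y63.832
G1 X84.454 Y60.471
G1 X83.224 Y55.880
G1 X84.454 Y51.289
G1 X87.815 Y47.928
G1 X92.406 Y46.698
G1 X96.997 Y47.928
G1 X100.358 Y51.289
G1 X101.588 Y55.880
M5
G0 X155.987 Y74.647
M3 S422
G1 X147.028 Y74.043 F2209
G1 X139.616 Y70.525
G1 X133.753 Y64.093
G1 X129.437 Y54.746
G1 X126.670 Y42.485
G1 X125.450 Y27.310
M5
G0 X0.000 Y0.000

viewBox `0 0 381.333 93.810` with mm width/height → 1 unit = 1 mm. Flip: y_m = 93.810 − y_svg.

**Shape 1** — `<polyline>` open polyline, stroke `#ff00ff` → cut (S764, F969). Machine vertices: (43.684,8.630) → (146.363,74.326) → (80.247,45.594) → (136.501,32.785) → (142.303,62.868). Open path.

**Shape 2** — `<path>` cubic bezier, stroke `#ff00ff` → cut (S764, F969). Control points (SVG): P0=(349.670,55.629), P1=(372.086,80.553), P2=(159.405,9.959), P3=(173.969,29.645); sampled at t=k/6. Machine vertices: (349.670,38.181) → (343.427,32.819) → (310.844,38.215) → (264.764,49.209) → (218.030,60.639) → (183.484,67.345) → (173.969,64.165). Open path.

**Shape 3** — `<circle>` circle, stroke `#ff00ff` → cut (S764, F969). Machine vertices: (101.588,55.880) → (100.358,60.471) → (96.997,63.832) → (92.406,65.062) → (87.815,63.832) → (84.454,60.471) → (83.224,55.880) → (84.454,51.289) → (87.815,47.928) → (92.406,46.698) → (96.997,47.928) → (100.358,51.289) → (101.588,55.880). Closed: final G1 returns to the first vertex.

**Shape 4** — `<path>` quadratic bezier, stroke `#ff8800` → score (S422, F2209). Control points (SVG): P0=(155.987,19.163), P1=(126.787,16.603), P2=(125.450,66.500); sampled at t=k/6. Machine vertices: (155.987,74.647) → (147.028,74.043) → (139.616,70.525) → (133.753,64.093) → (129.437,54.746) → (126.670,42.485) → (125.450,27.310). Open path.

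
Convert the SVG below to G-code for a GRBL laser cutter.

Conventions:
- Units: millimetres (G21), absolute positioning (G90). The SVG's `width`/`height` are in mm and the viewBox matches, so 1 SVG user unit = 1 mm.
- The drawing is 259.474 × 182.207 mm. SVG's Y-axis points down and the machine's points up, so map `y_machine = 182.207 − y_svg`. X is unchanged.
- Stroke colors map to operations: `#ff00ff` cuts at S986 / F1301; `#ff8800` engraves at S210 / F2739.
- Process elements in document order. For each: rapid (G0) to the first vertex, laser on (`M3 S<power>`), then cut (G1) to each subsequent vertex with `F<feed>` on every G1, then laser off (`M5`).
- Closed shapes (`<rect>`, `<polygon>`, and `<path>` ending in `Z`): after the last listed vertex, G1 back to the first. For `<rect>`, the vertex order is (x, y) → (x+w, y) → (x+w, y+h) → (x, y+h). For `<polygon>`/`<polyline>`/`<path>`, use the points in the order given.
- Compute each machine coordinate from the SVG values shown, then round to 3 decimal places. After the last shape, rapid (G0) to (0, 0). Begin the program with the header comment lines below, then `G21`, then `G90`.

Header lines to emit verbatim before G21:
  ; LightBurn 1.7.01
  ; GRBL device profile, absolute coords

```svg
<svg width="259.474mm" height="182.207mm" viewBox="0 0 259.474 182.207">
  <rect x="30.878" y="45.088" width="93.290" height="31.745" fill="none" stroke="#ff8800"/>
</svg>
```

Since the viewBox matches the mm dimensions, user units are millimetres directly. The only transform is the Y-flip y_m = 182.207 − y_svg.

Shape 1 is a rectangle drawn with `<rect>`. Its stroke #ff8800 means engrave at S210, F2739. After flipping Y the toolpath is (30.878,137.119) → (124.168,137.119) → (124.168,105.374) → (30.878,105.374) → (30.878,137.119), returning to the start.

; LightBurn 1.7.01
; GRBL device profile, absolute coords
G21
G90
G0 X30.878 Y137.119
M3 S210
G1 X124.168 Y137.119 F2739
G1 X124.168 Y105.374 F2739
G1 X30.878 Y105.374 F2739
G1 X30.878 Y137.119 F2739
M5
G0 X0.000 Y0.000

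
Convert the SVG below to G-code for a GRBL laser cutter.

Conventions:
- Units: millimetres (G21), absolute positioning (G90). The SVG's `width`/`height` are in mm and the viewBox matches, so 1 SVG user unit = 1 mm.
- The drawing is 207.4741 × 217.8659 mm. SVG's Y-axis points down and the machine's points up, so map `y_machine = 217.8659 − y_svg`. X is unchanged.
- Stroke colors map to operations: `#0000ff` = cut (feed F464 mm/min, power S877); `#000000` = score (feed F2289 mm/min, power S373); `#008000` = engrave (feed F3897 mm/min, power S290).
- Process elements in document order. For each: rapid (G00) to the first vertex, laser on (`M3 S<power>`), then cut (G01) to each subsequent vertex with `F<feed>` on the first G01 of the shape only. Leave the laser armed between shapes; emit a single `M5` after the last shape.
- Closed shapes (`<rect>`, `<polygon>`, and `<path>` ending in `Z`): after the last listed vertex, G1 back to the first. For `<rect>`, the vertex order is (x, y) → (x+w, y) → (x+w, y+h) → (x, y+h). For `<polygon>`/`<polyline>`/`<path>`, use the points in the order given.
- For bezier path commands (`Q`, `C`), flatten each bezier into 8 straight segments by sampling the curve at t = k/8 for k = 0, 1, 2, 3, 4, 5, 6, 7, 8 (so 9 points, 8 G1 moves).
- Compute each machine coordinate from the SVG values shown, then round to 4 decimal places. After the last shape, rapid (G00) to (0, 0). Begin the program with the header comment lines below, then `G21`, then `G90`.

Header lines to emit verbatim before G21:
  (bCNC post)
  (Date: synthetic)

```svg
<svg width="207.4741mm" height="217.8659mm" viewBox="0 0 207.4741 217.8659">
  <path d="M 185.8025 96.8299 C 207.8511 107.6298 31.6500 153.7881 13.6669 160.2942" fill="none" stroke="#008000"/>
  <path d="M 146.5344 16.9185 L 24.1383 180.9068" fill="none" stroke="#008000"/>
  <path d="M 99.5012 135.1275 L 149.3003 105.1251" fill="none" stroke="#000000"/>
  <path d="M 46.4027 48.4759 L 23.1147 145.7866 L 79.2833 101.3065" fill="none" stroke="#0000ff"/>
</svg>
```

(bCNC post)
(Date: synthetic)
G21
G90
G00 X185.8025 Y121.0360
M3 S290
G01 X185.4740 Y115.4751 F3897
G01 X170.7369 Y107.4784
G01 X145.7687 Y97.9249
G01 X114.7466 Y87.6937
G01 X81.8480 Y77.6637
G01 X51.2503 Y68.7140
G01 X27.1308 Y61.7237
G01 X13.6669 Y57.5717
G00 X146.5344 Y200.9474
M3 S290
G01 X24.1383 Y36.9591 F3897
G00 X99.5012 Y82.7384
M3 S373
G01 X149.3003 Y112.7408 F2289
G00 X46.4027 Y169.3900
M3 S877
G01 X23.1147 Y72.0793 F464
G01 X79.2833 Y116.5594
M5
G00 X0.0000 Y0.0000

1 u = 1 mm; y_m = 217.8659 − y.

[1] `<path>` cubic bezier, #008000→engrave S290 F3897: (185.8025,121.0360) → (185.4740,115.4751) → (170.7369,107.4784) → (145.7687,97.9249) → (114.7466,87.6937) → (81.8480,77.6637) → (51.2503,68.7140) → (27.1308,61.7237) → (13.6669,57.5717)

[2] `<path>` line segment, #008000→engrave S290 F3897: (146.5344,200.9474) → (24.1383,36.9591)

[3] `<path>` line segment, #000000→score S373 F2289: (99.5012,82.7384) → (149.3003,112.7408)

[4] `<path>` open polyline, #0000ff→cut S877 F464: (46.4027,169.3900) → (23.1147,72.0793) → (79.2833,116.5594)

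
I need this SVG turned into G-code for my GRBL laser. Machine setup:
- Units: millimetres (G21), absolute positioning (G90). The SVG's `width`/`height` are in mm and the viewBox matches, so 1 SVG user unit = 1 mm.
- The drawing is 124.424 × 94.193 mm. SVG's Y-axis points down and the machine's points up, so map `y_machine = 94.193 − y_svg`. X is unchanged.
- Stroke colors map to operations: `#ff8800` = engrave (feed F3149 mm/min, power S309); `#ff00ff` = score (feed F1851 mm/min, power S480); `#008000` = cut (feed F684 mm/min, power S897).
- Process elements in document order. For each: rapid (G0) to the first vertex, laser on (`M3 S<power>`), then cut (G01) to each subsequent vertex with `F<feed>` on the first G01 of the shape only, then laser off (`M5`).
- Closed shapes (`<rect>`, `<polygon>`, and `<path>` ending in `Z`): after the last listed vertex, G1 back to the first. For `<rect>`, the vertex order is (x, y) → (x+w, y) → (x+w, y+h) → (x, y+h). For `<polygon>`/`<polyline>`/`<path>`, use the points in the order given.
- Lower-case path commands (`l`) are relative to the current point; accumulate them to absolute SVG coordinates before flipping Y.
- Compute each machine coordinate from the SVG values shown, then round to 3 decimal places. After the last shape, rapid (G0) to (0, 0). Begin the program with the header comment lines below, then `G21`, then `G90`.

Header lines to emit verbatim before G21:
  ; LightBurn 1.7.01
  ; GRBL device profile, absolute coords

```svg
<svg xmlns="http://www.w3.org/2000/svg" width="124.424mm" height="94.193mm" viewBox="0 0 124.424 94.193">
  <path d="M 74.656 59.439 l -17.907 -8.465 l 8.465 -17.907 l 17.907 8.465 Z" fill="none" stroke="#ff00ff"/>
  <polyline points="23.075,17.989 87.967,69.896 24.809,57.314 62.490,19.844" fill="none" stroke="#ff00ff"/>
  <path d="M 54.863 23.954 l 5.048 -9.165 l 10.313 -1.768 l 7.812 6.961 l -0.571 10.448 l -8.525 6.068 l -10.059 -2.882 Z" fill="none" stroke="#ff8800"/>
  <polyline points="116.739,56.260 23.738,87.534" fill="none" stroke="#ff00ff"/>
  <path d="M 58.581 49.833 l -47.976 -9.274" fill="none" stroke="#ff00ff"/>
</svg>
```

Since the viewBox matches the mm dimensions, user units are millimetres directly. The only transform is the Y-flip y_m = 94.193 − y_svg.

Shape 1 is a regular polygon drawn with `<path>`. Its stroke #ff00ff means score at S480, F1851. After flipping Y the toolpath is (74.656,34.754) → (56.749,43.219) → (65.214,61.126) → (83.121,52.661) → (74.656,34.754), returning to the start.

Shape 2 is a open polyline drawn with `<polyline>`. Its stroke #ff00ff means score at S480, F1851. After flipping Y the toolpath is (23.075,76.204) → (87.967,24.297) → (24.809,36.879) → (62.490,74.349).

Shape 3 is a regular polygon drawn with `<path>`. Its stroke #ff8800 means engrave at S309, F3149. After flipping Y the toolpath is (54.863,70.239) → (59.911,79.404) → (70.224,81.172) → (78.036,74.211) → (77.465,63.763) → (68.940,57.695) → (58.881,60.577) → (54.863,70.239), returning to the start.

Shape 4 is a line segment drawn with `<polyline>`. Its stroke #ff00ff means score at S480, F1851. After flipping Y the toolpath is (116.739,37.933) → (23.738,6.659).

Shape 5 is a line segment drawn with `<path>`. Its stroke #ff00ff means score at S480, F1851. After flipping Y the toolpath is (58.581,44.360) → (10.605,53.634).

; LightBurn 1.7.01
; GRBL device profile, absolute coords
G21
G90
G0 X74.656 Y34.754
M3 S480
G01 X56.749 Y43.219 F1851
G01 X65.214 Y61.126
G01 X83.121 Y52.661
G01 X74.656 Y34.754
M5
G0 X23.075 Y76.204
M3 S480
G01 X87.967 Y24.297 F1851
G01 X24.809 Y36.879
G01 X62.490 Y74.349
M5
G0 X54.863 Y70.239
M3 S309
G01 X59.911 Y79.404 F3149
G01 X70.224 Y81.172
G01 X78.036 Y74.211
G01 X77.465 Y63.763
G01 X68.940 Y57.695
G01 X58.881 Y60.577
G01 X54.863 Y70.239
M5
G0 X116.739 Y37.933
M3 S480
G01 X23.738 Y6.659 F1851
M5
G0 X58.581 Y44.360
M3 S480
G01 X10.605 Y53.634 F1851
M5
G0 X0.000 Y0.000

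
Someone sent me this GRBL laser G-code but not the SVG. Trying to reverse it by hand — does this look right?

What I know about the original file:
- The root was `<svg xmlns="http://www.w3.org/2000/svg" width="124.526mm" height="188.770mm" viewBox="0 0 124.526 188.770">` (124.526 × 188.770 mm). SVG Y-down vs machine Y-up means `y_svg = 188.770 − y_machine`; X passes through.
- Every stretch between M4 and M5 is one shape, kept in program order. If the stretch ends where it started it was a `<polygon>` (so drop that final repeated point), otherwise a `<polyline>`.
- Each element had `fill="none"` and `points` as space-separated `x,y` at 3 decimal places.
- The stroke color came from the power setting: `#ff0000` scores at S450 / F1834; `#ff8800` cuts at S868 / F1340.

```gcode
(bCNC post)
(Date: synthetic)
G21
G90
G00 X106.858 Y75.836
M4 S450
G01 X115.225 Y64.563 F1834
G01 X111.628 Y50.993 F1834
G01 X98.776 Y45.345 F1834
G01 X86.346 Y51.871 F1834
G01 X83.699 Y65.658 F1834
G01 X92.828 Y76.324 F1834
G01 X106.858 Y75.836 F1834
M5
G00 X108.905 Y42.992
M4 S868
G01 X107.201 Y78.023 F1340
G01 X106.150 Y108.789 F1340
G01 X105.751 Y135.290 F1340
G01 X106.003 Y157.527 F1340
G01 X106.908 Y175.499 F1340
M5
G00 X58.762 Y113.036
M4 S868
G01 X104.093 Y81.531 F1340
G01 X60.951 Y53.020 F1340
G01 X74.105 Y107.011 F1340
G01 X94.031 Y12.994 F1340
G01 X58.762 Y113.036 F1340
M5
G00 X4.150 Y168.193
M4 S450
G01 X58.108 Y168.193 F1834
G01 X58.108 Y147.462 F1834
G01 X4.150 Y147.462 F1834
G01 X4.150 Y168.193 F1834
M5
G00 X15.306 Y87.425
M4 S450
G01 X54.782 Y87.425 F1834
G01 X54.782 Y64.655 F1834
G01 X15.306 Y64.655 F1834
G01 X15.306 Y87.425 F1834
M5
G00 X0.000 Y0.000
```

y_svg = 188.770 − y_m.

[1] S450→`#ff0000` (score); closed run; points: 106.858,112.934 115.225,124.207 111.628,137.777 98.776,143.425 86.346,136.899 83.699,123.112 92.828,112.446

[2] S868→`#ff8800` (cut); open run; points: 108.905,145.778 107.201,110.747 106.150,79.981 105.751,53.480 106.003,31.243 106.908,13.271

[3] S868→`#ff8800` (cut); closed run; points: 58.762,75.734 104.093,107.239 60.951,135.750 74.105,81.759 94.031,175.776

[4] S450→`#ff0000` (score); closed run; points: 4.150,20.577 58.108,20.577 58.108,41.308 4.150,41.308

[5] S450→`#ff0000` (score); closed run; points: 15.306,101.345 54.782,101.345 54.782,124.115 15.306,124.115

<svg xmlns="http://www.w3.org/2000/svg" width="124.526mm" height="188.770mm" viewBox="0 0 124.526 188.770">
  <polygon points="106.858,112.934 115.225,124.207 111.628,137.777 98.776,143.425 86.346,136.899 83.699,123.112 92.828,112.446" fill="none" stroke="#ff0000"/>
  <polyline points="108.905,145.778 107.201,110.747 106.150,79.981 105.751,53.480 106.003,31.243 106.908,13.271" fill="none" stroke="#ff8800"/>
  <polygon points="58.762,75.734 104.093,107.239 60.951,135.750 74.105,81.759 94.031,175.776" fill="none" stroke="#ff8800"/>
  <polygon points="4.150,20.577 58.108,20.577 58.108,41.308 4.150,41.308" fill="none" stroke="#ff0000"/>
  <polygon points="15.306,101.345 54.782,101.345 54.782,124.115 15.306,124.115" fill="none" stroke="#ff0000"/>
</svg>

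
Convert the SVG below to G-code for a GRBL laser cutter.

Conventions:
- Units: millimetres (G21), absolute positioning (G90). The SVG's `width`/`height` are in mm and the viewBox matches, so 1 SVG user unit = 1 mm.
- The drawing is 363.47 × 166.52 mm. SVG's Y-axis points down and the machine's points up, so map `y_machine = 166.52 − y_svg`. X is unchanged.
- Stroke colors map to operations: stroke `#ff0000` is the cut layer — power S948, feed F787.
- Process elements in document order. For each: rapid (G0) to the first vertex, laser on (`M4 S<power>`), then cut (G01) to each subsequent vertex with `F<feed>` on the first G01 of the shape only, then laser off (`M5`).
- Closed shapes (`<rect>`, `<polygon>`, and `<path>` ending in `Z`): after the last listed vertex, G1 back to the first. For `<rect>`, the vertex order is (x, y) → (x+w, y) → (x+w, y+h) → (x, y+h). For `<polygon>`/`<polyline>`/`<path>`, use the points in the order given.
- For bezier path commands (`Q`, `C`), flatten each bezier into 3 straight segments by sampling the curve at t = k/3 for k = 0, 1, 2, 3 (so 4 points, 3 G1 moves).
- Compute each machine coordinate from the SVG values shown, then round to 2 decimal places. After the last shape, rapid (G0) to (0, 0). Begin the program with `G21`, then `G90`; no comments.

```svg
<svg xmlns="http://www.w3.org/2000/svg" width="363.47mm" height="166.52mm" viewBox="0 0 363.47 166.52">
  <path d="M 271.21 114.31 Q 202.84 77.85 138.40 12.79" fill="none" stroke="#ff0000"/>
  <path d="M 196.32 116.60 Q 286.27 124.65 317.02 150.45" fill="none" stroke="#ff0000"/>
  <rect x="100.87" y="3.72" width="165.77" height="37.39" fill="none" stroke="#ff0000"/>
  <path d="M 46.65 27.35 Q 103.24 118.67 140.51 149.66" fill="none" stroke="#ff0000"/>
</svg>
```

G21
G90
G0 X271.21 Y52.21
M4 S948
G01 X226.07 Y79.69 F787
G01 X181.80 Y113.53
G01 X138.40 Y153.73
M5
G0 X196.32 Y49.92
M4 S948
G01 X249.71 Y42.58 F787
G01 X289.94 Y31.30
G01 X317.02 Y16.07
M5
G0 X100.87 Y162.80
M4 S948
G01 X266.64 Y162.80 F787
G01 X266.64 Y125.41
G01 X100.87 Y125.41
G01 X100.87 Y162.80
M5
G0 X46.65 Y139.17
M4 S948
G01 X82.23 Y84.99 F787
G01 X113.52 Y44.22
G01 X140.51 Y16.86
M5
G0 X0.00 Y0.00

1 u = 1 mm; y_m = 166.52 − y.

[1] `<path>` quadratic bezier, #ff0000→cut S948 F787: (271.21,52.21) → (226.07,79.69) → (181.80,113.53) → (138.40,153.73)

[2] `<path>` quadratic bezier, #ff0000→cut S948 F787: (196.32,49.92) → (249.71,42.58) → (289.94,31.30) → (317.02,16.07)

[3] `<rect>` rectangle, #ff0000→cut S948 F787: (100.87,162.80) → (266.64,162.80) → (266.64,125.41) → (100.87,125.41) → (100.87,162.80) (closed)

[4] `<path>` quadratic bezier, #ff0000→cut S948 F787: (46.65,139.17) → (82.23,84.99) → (113.52,44.22) → (140.51,16.86)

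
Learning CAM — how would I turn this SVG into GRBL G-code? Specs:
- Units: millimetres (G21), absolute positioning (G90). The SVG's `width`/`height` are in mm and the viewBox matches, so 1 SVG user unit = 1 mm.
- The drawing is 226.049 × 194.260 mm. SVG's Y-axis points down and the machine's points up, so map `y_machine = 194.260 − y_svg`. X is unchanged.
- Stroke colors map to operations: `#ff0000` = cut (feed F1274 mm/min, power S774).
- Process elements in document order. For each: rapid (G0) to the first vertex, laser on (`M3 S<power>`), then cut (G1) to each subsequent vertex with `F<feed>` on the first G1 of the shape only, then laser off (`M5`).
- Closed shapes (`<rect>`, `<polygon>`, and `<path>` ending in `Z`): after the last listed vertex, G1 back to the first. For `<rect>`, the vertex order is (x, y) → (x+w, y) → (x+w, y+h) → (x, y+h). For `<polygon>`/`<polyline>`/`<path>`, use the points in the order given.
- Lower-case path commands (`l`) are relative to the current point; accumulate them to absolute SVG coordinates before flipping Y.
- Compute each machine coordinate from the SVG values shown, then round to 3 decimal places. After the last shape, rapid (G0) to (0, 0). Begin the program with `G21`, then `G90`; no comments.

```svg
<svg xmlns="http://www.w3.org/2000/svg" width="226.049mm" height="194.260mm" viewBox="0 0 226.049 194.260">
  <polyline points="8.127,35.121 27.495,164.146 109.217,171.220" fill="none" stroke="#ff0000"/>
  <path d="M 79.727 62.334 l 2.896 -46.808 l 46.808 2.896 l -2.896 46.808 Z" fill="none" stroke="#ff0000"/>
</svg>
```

Since the viewBox matches the mm dimensions, user units are millimetres directly. The only transform is the Y-flip y_m = 194.260 − y_svg.

Shape 1 is a open polyline drawn with `<polyline>`. Its stroke #ff0000 means cut at S774, F1274. After flipping Y the toolpath is (8.127,159.139) → (27.495,30.114) → (109.217,23.040).

Shape 2 is a regular polygon drawn with `<path>`. Its stroke #ff0000 means cut at S774, F1274. After flipping Y the toolpath is (79.727,131.926) → (82.623,178.734) → (129.431,175.838) → (126.535,129.030) → (79.727,131.926), returning to the start.

G21
G90
G0 X8.127 Y159.139
M3 S774
G1 X27.495 Y30.114 F1274
G1 X109.217 Y23.040
M5
G0 X79.727 Y131.926
M3 S774
G1 X82.623 Y178.734 F1274
G1 X129.431 Y175.838
G1 X126.535 Y129.030
G1 X79.727 Y131.926
M5
G0 X0.000 Y0.000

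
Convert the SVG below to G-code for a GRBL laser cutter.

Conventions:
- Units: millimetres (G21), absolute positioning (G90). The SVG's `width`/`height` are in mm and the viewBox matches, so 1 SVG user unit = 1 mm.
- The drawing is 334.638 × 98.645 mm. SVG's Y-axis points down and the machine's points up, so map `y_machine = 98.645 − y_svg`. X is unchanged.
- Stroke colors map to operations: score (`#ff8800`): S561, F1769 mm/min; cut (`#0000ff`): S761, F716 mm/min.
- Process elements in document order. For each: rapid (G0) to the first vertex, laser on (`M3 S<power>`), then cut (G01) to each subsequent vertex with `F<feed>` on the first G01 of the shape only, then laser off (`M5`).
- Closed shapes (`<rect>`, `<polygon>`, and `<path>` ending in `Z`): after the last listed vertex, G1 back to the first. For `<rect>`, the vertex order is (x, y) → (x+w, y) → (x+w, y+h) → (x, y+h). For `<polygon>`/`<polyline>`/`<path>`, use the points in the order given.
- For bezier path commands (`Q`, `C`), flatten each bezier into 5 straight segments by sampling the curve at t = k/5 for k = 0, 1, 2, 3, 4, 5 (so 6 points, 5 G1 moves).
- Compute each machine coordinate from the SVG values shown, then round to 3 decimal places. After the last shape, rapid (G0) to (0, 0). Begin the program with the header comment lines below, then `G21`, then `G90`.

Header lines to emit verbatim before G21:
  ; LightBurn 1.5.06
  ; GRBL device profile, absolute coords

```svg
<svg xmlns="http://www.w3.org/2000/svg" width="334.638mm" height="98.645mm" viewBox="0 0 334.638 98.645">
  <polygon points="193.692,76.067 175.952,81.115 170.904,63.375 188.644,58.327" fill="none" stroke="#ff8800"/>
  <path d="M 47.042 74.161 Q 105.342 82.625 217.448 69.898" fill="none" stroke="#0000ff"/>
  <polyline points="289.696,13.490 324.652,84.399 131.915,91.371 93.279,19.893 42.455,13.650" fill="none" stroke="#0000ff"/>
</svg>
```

; LightBurn 1.5.06
; GRBL device profile, absolute coords
G21
G90
G0 X193.692 Y22.578
M3 S561
G01 X175.952 Y17.530 F1769
G01 X170.904 Y35.270
G01 X188.644 Y40.318
G01 X193.692 Y22.578
M5
G0 X47.042 Y24.484
M3 S761
G01 X72.514 Y21.946 F716
G01 X102.291 Y21.103
G01 X136.372 Y21.956
G01 X174.758 Y24.504
G01 X217.448 Y28.747
M5
G0 X289.696 Y85.155
M3 S761
G01 X324.652 Y14.246 F716
G01 X131.915 Y7.274
G01 X93.279 Y78.752
G01 X42.455 Y84.995
M5
G0 X0.000 Y0.000

1 u = 1 mm; y_m = 98.645 − y.

[1] `<polygon>` regular polygon, #ff8800→score S561 F1769: (193.692,22.578) → (175.952,17.530) → (170.904,35.270) → (188.644,40.318) → (193.692,22.578) (closed)

[2] `<path>` quadratic bezier, #0000ff→cut S761 F716: (47.042,24.484) → (72.514,21.946) → (102.291,21.103) → (136.372,21.956) → (174.758,24.504) → (217.448,28.747)

[3] `<polyline>` open polyline, #0000ff→cut S761 F716: (289.696,85.155) → (324.652,14.246) → (131.915,7.274) → (93.279,78.752) → (42.455,84.995)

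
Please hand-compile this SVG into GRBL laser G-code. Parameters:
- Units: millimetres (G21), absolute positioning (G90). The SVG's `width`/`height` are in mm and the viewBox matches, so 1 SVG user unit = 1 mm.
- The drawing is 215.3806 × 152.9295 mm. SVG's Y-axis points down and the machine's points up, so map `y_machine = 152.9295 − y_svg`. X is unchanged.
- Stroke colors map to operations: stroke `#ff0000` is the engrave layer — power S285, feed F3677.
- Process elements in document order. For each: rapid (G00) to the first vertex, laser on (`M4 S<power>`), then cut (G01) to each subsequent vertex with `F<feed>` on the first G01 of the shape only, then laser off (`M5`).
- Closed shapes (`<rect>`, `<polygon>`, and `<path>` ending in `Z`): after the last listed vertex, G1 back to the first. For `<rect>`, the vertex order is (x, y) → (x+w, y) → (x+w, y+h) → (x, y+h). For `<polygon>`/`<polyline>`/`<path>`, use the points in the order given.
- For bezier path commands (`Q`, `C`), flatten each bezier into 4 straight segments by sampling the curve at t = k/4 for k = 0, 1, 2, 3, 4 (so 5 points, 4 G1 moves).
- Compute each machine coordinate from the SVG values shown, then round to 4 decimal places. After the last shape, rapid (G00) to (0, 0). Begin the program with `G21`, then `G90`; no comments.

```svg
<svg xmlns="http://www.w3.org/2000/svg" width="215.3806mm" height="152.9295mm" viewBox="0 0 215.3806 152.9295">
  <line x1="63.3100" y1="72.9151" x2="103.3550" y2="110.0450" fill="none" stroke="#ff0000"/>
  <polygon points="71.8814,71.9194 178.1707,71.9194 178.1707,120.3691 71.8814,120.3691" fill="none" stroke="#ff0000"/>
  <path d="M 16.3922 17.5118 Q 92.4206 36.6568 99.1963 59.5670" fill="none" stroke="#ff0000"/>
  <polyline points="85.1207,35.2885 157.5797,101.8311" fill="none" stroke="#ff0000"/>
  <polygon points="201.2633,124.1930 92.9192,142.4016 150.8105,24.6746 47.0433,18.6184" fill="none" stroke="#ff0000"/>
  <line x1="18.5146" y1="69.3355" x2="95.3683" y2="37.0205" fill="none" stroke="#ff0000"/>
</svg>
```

Since the viewBox matches the mm dimensions, user units are millimetres directly. The only transform is the Y-flip y_m = 152.9295 − y_svg.

Shape 1 is a line segment drawn with `<line>`. Its stroke #ff0000 means engrave at S285, F3677. After flipping Y the toolpath is (63.3100,80.0144) → (103.3550,42.8845).

Shape 2 is a rectangle drawn with `<polygon>`. Its stroke #ff0000 means engrave at S285, F3677. After flipping Y the toolpath is (71.8814,81.0101) → (178.1707,81.0101) → (178.1707,32.5604) → (71.8814,32.5604) → (71.8814,81.0101), returning to the start.

Shape 3 is a quadratic bezier drawn with `<path>`. Its stroke #ff0000 means engrave at S285, F3677. After flipping Y the toolpath is (16.3922,135.4177) → (50.0781,125.6099) → (75.1074,115.3314) → (91.4802,104.5823) → (99.1963,93.3625).

Shape 4 is a line segment drawn with `<polyline>`. Its stroke #ff0000 means engrave at S285, F3677. After flipping Y the toolpath is (85.1207,117.6410) → (157.5797,51.0984).

Shape 5 is a closed polygon drawn with `<polygon>`. Its stroke #ff0000 means engrave at S285, F3677. After flipping Y the toolpath is (201.2633,28.7365) → (92.9192,10.5279) → (150.8105,128.2549) → (47.0433,134.3111) → (201.2633,28.7365), returning to the start.

Shape 6 is a line segment drawn with `<line>`. Its stroke #ff0000 means engrave at S285, F3677. After flipping Y the toolpath is (18.5146,83.5940) → (95.3683,115.9090).

G21
G90
G00 X63.3100 Y80.0144
M4 S285
G01 X103.3550 Y42.8845 F3677
M5
G00 X71.8814 Y81.0101
M4 S285
G01 X178.1707 Y81.0101 F3677
G01 X178.1707 Y32.5604
G01 X71.8814 Y32.5604
G01 X71.8814 Y81.0101
M5
G00 X16.3922 Y135.4177
M4 S285
G01 X50.0781 Y125.6099 F3677
G01 X75.1074 Y115.3314
G01 X91.4802 Y104.5823
G01 X99.1963 Y93.3625
M5
G00 X85.1207 Y117.6410
M4 S285
G01 X157.5797 Y51.0984 F3677
M5
G00 X201.2633 Y28.7365
M4 S285
G01 X92.9192 Y10.5279 F3677
G01 X150.8105 Y128.2549
G01 X47.0433 Y134.3111
G01 X201.2633 Y28.7365
M5
G00 X18.5146 Y83.5940
M4 S285
G01 X95.3683 Y115.9090 F3677
M5
G00 X0.0000 Y0.0000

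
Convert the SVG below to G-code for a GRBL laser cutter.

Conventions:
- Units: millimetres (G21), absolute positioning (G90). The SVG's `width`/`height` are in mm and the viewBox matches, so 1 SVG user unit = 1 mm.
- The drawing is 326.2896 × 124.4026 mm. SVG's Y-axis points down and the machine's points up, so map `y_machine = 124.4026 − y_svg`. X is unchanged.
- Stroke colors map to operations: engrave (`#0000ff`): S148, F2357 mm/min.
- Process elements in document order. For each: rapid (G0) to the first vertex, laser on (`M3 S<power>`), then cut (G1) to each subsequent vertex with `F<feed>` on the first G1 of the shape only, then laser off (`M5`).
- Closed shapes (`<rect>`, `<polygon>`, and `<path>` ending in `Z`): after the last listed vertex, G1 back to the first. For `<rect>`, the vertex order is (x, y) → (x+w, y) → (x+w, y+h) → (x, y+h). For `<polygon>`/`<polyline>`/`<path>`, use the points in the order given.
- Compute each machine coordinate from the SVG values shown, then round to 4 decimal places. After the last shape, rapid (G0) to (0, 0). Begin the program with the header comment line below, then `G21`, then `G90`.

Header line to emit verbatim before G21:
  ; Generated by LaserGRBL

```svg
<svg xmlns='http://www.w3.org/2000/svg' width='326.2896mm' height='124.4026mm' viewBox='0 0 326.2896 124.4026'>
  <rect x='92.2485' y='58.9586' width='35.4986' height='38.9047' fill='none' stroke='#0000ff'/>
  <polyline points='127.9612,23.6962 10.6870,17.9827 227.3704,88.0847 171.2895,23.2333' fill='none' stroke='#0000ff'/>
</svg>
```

Since the viewBox matches the mm dimensions, user units are millimetres directly. The only transform is the Y-flip y_m = 124.4026 − y_svg.

Shape 1 is a rectangle drawn with `<rect>`. Its stroke #0000ff means engrave at S148, F2357. After flipping Y the toolpath is (92.2485,65.4440) → (127.7471,65.4440) → (127.7471,26.5393) → (92.2485,26.5393) → (92.2485,65.4440), returning to the start.

Shape 2 is a open polyline drawn with `<polyline>`. Its stroke #0000ff means engrave at S148, F2357. After flipping Y the toolpath is (127.9612,100.7064) → (10.6870,106.4199) → (227.3704,36.3179) → (171.2895,101.1693).

; Generated by LaserGRBL
G21
G90
G0 X92.2485 Y65.4440
M3 S148
G1 X127.7471 Y65.4440 F2357
G1 X127.7471 Y26.5393
G1 X92.2485 Y26.5393
G1 X92.2485 Y65.4440
M5
G0 X127.9612 Y100.7064
M3 S148
G1 X10.6870 Y106.4199 F2357
G1 X227.3704 Y36.3179
G1 X171.2895 Y101.1693
M5
G0 X0.0000 Y0.0000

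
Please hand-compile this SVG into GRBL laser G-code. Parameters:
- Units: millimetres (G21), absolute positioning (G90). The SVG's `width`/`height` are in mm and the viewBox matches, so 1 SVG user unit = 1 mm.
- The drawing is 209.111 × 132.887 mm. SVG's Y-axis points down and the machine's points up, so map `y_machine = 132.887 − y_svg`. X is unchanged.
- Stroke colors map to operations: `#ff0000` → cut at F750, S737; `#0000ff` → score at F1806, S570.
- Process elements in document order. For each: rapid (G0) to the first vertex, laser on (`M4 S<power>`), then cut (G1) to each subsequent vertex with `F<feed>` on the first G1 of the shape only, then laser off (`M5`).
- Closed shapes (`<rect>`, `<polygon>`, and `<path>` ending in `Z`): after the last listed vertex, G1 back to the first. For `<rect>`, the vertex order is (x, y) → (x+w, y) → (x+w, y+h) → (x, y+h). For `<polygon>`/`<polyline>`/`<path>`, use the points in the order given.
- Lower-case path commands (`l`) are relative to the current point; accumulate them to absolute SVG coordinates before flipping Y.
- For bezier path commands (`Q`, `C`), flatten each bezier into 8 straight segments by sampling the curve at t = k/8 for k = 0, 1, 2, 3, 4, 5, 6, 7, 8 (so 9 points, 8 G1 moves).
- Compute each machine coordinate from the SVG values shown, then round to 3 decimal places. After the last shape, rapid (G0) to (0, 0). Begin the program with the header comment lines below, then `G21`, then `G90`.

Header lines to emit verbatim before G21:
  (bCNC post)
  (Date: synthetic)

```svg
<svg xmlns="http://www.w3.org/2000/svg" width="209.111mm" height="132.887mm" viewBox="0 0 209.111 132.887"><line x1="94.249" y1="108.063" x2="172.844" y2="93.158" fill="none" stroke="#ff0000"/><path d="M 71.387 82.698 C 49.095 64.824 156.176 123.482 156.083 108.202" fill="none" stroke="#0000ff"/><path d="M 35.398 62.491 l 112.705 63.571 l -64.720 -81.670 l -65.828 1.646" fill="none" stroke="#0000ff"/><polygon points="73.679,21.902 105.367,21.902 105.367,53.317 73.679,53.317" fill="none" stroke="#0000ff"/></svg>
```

1 u = 1 mm; y_m = 132.887 − y.

[1] `<line>` line segment, #ff0000→cut S737 F750: (94.249,24.824) → (172.844,39.729)

[2] `<path>` cubic bezier, #0000ff→score S570 F1806: (71.387,50.189) → (68.630,53.598) → (75.229,51.596) → (88.414,45.945) → (105.410,38.410) → (123.448,30.753) → (139.754,24.737) → (151.556,22.127) → (156.083,24.685)

[3] `<path>` open polyline, #0000ff→score S570 F1806: (35.398,70.396) → (148.103,6.825) → (83.383,88.495) → (17.555,86.849)

[4] `<polygon>` rectangle, #0000ff→score S570 F1806: (73.679,110.985) → (105.367,110.985) → (105.367,79.570) → (73.679,79.570) → (73.679,110.985) (closed)

(bCNC post)
(Date: synthetic)
G21
G90
G0 X94.249 Y24.824
M4 S737
G1 X172.844 Y39.729 F750
M5
G0 X71.387 Y50.189
M4 S570
G1 X68.630 Y53.598 F1806
G1 X75.229 Y51.596
G1 X88.414 Y45.945
G1 X105.410 Y38.410
G1 X123.448 Y30.753
G1 X139.754 Y24.737
G1 X151.556 Y22.127
G1 X156.083 Y24.685
M5
G0 X35.398 Y70.396
M4 S570
G1 X148.103 Y6.825 F1806
G1 X83.383 Y88.495
G1 X17.555 Y86.849
M5
G0 X73.679 Y110.985
M4 S570
G1 X105.367 Y110.985 F1806
G1 X105.367 Y79.570
G1 X73.679 Y79.570
G1 X73.679 Y110.985
M5
G0 X0.000 Y0.000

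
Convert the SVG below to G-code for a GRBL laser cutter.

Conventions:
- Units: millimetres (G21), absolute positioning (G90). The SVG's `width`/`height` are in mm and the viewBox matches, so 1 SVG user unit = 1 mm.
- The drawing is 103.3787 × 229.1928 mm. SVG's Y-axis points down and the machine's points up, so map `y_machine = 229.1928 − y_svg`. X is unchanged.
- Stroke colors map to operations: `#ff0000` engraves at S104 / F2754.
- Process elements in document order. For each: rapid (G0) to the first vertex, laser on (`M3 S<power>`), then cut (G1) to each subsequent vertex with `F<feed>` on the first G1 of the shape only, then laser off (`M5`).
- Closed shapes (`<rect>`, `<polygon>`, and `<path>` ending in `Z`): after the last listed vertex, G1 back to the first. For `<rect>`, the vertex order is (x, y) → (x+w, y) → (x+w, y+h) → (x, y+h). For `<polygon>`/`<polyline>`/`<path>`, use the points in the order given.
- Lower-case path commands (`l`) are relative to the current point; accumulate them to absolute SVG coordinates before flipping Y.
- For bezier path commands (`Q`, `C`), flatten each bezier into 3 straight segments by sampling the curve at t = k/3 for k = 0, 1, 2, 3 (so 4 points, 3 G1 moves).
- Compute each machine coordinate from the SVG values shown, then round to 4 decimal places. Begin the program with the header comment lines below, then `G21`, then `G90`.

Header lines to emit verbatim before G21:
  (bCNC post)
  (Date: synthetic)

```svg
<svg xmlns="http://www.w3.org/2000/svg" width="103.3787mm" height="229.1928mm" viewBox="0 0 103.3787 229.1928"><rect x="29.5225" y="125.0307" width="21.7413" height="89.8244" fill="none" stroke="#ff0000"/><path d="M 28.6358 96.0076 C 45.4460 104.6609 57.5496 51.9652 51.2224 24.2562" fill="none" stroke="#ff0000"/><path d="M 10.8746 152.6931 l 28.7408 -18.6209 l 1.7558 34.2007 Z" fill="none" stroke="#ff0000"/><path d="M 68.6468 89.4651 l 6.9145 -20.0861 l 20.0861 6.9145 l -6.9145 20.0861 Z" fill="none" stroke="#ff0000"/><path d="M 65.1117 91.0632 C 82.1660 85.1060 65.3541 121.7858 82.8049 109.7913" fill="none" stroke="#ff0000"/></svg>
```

(bCNC post)
(Date: synthetic)
G21
G90
G0 X29.5225 Y104.1621
M3 S104
G1 X51.2638 Y104.1621 F2754
G1 X51.2638 Y14.3377
G1 X29.5225 Y14.3377
G1 X29.5225 Y104.1621
M5
G0 X28.6358 Y133.1852
M3 S104
G1 X43.3688 Y141.7839 F2754
G1 X51.9143 Y172.0963
G1 X51.2224 Y204.9366
M5
G0 X10.8746 Y76.4997
M3 S104
G1 X39.6154 Y95.1206 F2754
G1 X41.3712 Y60.9199
G1 X10.8746 Y76.4997
M5
G0 X68.6468 Y139.7277
M3 S104
G1 X75.5613 Y159.8138 F2754
G1 X95.6474 Y152.8993
G1 X88.7329 Y132.8132
G1 X68.6468 Y139.7277
M5
G0 X65.1117 Y138.1296
M3 S104
G1 X73.4006 Y133.2564 F2754
G1 X74.2517 Y120.2499
G1 X82.8049 Y119.4015
M5

viewBox `0 0 103.3787 229.1928` with mm width/height → 1 unit = 1 mm. Flip: y_m = 229.1928 − y_svg.

**Shape 1** — `<rect>` rectangle, stroke `#ff0000` → engrave (S104, F2754). Machine vertices: (29.5225,104.1621) → (51.2638,104.1621) → (51.2638,14.3377) → (29.5225,14.3377) → (29.5225,104.1621). Closed: final G1 returns to the first vertex.

**Shape 2** — `<path>` cubic bezier, stroke `#ff0000` → engrave (S104, F2754). Control points (SVG): P0=(28.6358,96.0076), P1=(45.4460,104.6609), P2=(57.5496,51.9652), P3=(51.2224,24.2562); sampled at t=k/3. Machine vertices: (28.6358,133.1852) → (43.3688,141.7839) → (51.9143,172.0963) → (51.2224,204.9366). Open path.

**Shape 3** — `<path>` regular polygon, stroke `#ff0000` → engrave (S104, F2754). Machine vertices: (10.8746,76.4997) → (39.6154,95.1206) → (41.3712,60.9199) → (10.8746,76.4997). Closed: final G1 returns to the first vertex.

**Shape 4** — `<path>` regular polygon, stroke `#ff0000` → engrave (S104, F2754). Machine vertices: (68.6468,139.7277) → (75.5613,159.8138) → (95.6474,152.8993) → (88.7329,132.8132) → (68.6468,139.7277). Closed: final G1 returns to the first vertex.

**Shape 5** — `<path>` cubic bezier, stroke `#ff0000` → engrave (S104, F2754). Control points (SVG): P0=(65.1117,91.0632), P1=(82.1660,85.1060), P2=(65.3541,121.7858), P3=(82.8049,109.7913); sampled at t=k/3. Machine vertices: (65.1117,138.1296) → (73.4006,133.2564) → (74.2517,120.2499) → (82.8049,119.4015). Open path.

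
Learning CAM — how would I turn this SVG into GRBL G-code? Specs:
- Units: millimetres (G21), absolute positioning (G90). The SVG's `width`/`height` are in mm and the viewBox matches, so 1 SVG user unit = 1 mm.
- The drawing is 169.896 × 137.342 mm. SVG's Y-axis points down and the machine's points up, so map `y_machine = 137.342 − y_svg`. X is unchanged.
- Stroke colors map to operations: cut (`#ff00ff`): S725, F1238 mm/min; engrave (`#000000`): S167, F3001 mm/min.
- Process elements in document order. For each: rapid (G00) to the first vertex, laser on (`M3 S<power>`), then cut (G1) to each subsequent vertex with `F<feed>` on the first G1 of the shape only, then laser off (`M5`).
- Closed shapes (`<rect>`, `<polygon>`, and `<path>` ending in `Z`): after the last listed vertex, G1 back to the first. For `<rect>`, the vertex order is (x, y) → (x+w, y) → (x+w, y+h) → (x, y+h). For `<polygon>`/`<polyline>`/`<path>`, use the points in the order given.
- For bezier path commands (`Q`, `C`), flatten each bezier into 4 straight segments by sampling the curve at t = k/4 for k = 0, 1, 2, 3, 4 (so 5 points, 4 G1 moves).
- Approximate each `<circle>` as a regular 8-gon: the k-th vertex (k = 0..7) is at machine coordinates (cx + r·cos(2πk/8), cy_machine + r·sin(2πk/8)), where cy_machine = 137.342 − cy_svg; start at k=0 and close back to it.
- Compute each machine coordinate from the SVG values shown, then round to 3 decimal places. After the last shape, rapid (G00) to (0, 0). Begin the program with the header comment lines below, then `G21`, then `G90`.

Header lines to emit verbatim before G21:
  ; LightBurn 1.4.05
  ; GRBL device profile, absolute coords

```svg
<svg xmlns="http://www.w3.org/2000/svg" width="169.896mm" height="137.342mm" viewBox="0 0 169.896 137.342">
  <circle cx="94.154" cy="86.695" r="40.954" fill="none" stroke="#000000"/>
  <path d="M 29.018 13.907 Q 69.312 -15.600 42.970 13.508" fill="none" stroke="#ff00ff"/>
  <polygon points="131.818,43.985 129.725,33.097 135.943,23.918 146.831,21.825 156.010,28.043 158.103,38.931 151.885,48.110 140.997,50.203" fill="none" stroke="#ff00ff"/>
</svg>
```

Since the viewBox matches the mm dimensions, user units are millimetres directly. The only transform is the Y-flip y_m = 137.342 − y_svg.

Shape 1 is a circle drawn with `<circle>`. Its stroke #000000 means engrave at S167, F3001. After flipping Y the toolpath is (135.108,50.647) → (123.113,79.606) → (94.154,91.601) → (65.195,79.606) → (53.200,50.647) → (65.195,21.688) → (94.154,9.693) → (123.113,21.688) → (135.108,50.647), returning to the start.

Shape 2 is a quadratic bezier drawn with `<path>`. Its stroke #ff00ff means cut at S725, F1238. After flipping Y the toolpath is (29.018,123.435) → (45.000,134.525) → (52.653,138.288) → (51.976,134.725) → (42.970,123.834).

Shape 3 is a regular polygon drawn with `<polygon>`. Its stroke #ff00ff means cut at S725, F1238. After flipping Y the toolpath is (131.818,93.357) → (129.725,104.245) → (135.943,113.424) → (146.831,115.517) → (156.010,109.299) → (158.103,98.411) → (151.885,89.232) → (140.997,87.139) → (131.818,93.357), returning to the start.

; LightBurn 1.4.05
; GRBL device profile, absolute coords
G21
G90
G00 X135.108 Y50.647
M3 S167
G1 X123.113 Y79.606 F3001
G1 X94.154 Y91.601
G1 X65.195 Y79.606
G1 X53.200 Y50.647
G1 X65.195 Y21.688
G1 X94.154 Y9.693
G1 X123.113 Y21.688
G1 X135.108 Y50.647
M5
G00 X29.018 Y123.435
M3 S725
G1 X45.000 Y134.525 F1238
G1 X52.653 Y138.288
G1 X51.976 Y134.725
G1 X42.970 Y123.834
M5
G00 X131.818 Y93.357
M3 S725
G1 X129.725 Y104.245 F1238
G1 X135.943 Y113.424
G1 X146.831 Y115.517
G1 X156.010 Y109.299
G1 X158.103 Y98.411
G1 X151.885 Y89.232
G1 X140.997 Y87.139
G1 X131.818 Y93.357
M5
G00 X0.000 Y0.000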